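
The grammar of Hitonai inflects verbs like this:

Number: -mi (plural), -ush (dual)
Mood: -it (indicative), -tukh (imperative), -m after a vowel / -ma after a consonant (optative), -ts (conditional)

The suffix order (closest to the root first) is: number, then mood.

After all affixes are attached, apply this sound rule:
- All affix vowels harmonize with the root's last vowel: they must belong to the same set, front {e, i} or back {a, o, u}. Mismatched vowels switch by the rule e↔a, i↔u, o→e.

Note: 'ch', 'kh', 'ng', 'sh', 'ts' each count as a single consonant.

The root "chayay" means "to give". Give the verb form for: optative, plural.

chayaymum

Attach number plural -mi → chayaymi.
Attach mood optative -m (after vowel 'i') → chayaymim.
Apply vowel harmony: chayaymim → chayaymum.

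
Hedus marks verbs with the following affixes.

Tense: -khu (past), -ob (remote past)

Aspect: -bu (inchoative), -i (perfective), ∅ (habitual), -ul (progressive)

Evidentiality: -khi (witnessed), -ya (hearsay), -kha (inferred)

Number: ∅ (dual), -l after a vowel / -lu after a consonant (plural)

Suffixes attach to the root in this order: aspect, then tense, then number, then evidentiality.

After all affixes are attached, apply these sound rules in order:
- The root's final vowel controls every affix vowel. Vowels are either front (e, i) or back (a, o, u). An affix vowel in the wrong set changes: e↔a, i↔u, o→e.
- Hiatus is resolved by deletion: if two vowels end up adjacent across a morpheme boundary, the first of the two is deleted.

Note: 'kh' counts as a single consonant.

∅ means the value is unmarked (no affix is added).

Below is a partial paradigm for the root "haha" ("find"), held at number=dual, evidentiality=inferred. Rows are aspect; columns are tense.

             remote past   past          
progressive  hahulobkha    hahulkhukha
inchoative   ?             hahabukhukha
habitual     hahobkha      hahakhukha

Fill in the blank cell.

hahabobkha

Attach aspect inchoative -bu → hahabu.
Attach tense remote past -ob → hahabuob.
number = dual: zero marking, form stays hahabuob.
Attach evidentiality inferred -kha → hahabuobkha.
Vowel harmony: no change.
Apply vowel deletion: hahabuobkha → hahabobkha.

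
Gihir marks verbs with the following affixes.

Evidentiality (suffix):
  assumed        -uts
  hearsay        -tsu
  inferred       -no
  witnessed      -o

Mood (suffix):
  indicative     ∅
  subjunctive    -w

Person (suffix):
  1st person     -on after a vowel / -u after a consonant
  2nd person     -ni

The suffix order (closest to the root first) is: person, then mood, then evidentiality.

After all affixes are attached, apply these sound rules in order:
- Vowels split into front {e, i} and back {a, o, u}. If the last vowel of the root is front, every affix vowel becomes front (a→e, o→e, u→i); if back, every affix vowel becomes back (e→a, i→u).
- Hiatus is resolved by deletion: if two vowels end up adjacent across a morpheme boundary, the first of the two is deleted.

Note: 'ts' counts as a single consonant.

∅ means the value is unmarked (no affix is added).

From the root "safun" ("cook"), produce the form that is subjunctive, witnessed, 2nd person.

Attach person 2nd person -ni → safunni.
Attach mood subjunctive -w → safunniw.
Attach evidentiality witnessed -o → safunniwo.
Apply vowel harmony: safunniwo → safunnuwo.
Vowel deletion: no change.

safunnuwo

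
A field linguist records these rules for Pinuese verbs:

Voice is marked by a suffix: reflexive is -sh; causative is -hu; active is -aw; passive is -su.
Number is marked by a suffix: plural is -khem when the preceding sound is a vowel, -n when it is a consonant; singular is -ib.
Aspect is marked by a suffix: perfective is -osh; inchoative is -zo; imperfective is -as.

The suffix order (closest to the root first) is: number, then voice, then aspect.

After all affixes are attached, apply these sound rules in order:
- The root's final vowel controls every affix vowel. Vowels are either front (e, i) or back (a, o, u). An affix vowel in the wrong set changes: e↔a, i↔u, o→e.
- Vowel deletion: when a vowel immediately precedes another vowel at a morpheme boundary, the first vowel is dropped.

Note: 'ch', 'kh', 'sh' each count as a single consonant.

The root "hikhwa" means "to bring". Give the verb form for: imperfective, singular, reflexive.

hikhwubshas

Attach number singular -ib → hikhwaib.
Attach voice reflexive -sh → hikhwaibsh.
Attach aspect imperfective -as → hikhwaibshas.
Apply vowel harmony: hikhwaibshas → hikhwaubshas.
Apply vowel deletion: hikhwaubshas → hikhwubshas.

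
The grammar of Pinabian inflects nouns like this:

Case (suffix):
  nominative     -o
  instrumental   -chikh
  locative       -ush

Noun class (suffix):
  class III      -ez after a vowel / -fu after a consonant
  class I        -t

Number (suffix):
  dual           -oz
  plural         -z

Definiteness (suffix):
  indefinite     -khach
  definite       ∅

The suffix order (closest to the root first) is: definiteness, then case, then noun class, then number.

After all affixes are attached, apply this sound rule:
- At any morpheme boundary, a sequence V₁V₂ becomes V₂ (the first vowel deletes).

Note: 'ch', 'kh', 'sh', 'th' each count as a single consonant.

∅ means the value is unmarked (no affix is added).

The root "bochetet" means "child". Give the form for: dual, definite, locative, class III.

definiteness = definite: zero marking, form stays bochetet.
Attach case locative -ush → bochetetush.
Attach noun class class III -fu (after consonant 'sh') → bochetetushfu.
Attach number dual -oz → bochetetushfuoz.
Apply vowel deletion: bochetetushfuoz → bochetetushfoz.

bochetetushfoz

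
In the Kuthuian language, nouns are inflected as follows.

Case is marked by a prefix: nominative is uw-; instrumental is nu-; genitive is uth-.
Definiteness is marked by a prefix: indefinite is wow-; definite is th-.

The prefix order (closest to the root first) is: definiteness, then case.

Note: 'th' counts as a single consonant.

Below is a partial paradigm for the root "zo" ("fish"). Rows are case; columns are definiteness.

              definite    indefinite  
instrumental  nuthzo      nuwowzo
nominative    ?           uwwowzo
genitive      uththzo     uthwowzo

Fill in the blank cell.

uwthzo

Attach definiteness definite th- → thzo.
Attach case nominative uw- → uwthzo.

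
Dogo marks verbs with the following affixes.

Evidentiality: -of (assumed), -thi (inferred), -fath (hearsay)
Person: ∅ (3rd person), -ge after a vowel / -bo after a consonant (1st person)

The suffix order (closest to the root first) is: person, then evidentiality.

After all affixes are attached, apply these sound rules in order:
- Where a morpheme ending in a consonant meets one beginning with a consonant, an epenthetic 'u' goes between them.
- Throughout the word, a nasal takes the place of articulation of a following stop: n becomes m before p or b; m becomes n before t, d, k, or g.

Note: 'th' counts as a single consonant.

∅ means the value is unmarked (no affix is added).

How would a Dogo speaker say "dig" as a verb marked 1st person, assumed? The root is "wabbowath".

wabbowathuboof

Attach person 1st person -bo (after consonant 'th') → wabbowathbo.
Attach evidentiality assumed -of → wabbowathboof.
Apply epenthesis: wabbowathboof → wabbowathuboof.
Nasal assimilation: no change.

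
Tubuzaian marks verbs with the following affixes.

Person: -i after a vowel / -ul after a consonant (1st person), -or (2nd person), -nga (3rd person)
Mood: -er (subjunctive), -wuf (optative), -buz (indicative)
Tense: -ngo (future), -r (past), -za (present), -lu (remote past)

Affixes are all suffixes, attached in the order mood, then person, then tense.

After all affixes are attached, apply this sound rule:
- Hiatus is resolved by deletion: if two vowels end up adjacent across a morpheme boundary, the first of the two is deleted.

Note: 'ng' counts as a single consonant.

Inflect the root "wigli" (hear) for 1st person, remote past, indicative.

wiglibuzullu

Attach mood indicative -buz → wiglibuz.
Attach person 1st person -ul (after consonant 'z') → wiglibuzul.
Attach tense remote past -lu → wiglibuzullu.
Vowel deletion: no change.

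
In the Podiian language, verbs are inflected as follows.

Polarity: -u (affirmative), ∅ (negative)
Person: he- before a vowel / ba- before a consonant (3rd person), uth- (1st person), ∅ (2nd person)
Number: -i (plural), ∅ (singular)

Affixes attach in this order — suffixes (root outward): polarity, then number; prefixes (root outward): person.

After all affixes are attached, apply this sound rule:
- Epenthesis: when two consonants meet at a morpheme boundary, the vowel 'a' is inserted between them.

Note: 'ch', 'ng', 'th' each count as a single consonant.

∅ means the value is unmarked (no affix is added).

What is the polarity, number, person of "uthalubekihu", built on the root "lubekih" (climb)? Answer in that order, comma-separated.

Segment: uth-lubekih-u.
polarity: -u → affirmative.
number: ∅ → singular.
person: uth- → 1st person.

affirmative, singular, 1st person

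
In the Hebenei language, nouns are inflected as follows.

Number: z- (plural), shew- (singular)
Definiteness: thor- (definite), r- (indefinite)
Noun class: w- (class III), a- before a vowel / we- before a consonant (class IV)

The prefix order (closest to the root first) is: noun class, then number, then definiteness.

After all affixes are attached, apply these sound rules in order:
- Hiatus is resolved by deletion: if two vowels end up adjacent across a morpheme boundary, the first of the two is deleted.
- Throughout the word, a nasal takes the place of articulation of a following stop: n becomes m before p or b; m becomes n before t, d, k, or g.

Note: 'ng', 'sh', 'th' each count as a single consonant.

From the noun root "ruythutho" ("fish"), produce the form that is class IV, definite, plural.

thorzweruythutho

Attach noun class class IV we- (before consonant 'r') → weruythutho.
Attach number plural z- → zweruythutho.
Attach definiteness definite thor- → thorzweruythutho.
Vowel deletion: no change.
Nasal assimilation: no change.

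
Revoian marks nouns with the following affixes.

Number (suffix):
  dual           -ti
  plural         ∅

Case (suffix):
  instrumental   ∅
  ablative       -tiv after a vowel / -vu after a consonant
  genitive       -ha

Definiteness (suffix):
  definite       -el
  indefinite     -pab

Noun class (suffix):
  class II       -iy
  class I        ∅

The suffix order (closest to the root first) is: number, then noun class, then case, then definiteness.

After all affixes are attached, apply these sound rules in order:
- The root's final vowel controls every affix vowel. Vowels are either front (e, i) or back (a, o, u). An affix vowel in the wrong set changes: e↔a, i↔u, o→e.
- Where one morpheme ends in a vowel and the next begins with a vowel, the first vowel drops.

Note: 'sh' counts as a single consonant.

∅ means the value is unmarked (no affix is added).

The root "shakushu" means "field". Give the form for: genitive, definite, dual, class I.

shakushutuhal

Attach number dual -ti → shakushuti.
noun class = class I: zero marking, form stays shakushuti.
Attach case genitive -ha → shakushutiha.
Attach definiteness definite -el → shakushutihael.
Apply vowel harmony: shakushutihael → shakushutuhaal.
Apply vowel deletion: shakushutuhaal → shakushutuhal.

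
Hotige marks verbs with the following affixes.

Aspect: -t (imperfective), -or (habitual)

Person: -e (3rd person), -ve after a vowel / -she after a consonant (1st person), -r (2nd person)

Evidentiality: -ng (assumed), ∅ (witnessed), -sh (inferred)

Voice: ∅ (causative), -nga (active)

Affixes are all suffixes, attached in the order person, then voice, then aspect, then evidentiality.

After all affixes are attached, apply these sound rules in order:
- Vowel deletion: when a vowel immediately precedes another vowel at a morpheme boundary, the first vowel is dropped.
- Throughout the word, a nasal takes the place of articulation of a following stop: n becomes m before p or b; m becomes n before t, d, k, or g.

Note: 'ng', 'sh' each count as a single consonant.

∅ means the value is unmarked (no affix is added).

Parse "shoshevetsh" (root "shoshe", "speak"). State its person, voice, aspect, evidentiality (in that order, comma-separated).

1st person, causative, imperfective, inferred

Segment: shoshe-ve-t-sh.
person: -ve/she → 1st person.
voice: ∅ → causative.
aspect: -t → imperfective.
evidentiality: -sh → inferred.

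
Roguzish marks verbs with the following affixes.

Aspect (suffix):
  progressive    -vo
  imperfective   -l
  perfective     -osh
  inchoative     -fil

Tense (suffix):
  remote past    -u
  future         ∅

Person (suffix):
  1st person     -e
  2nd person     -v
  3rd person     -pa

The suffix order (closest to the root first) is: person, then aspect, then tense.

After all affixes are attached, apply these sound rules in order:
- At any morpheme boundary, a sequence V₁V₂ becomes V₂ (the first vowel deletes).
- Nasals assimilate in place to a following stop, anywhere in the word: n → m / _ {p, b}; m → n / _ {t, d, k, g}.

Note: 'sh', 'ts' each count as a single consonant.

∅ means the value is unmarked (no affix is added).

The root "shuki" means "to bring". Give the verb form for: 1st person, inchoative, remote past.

Attach person 1st person -e → shukie.
Attach aspect inchoative -fil → shukiefil.
Attach tense remote past -u → shukiefilu.
Apply vowel deletion: shukiefilu → shukefilu.
Nasal assimilation: no change.

shukefilu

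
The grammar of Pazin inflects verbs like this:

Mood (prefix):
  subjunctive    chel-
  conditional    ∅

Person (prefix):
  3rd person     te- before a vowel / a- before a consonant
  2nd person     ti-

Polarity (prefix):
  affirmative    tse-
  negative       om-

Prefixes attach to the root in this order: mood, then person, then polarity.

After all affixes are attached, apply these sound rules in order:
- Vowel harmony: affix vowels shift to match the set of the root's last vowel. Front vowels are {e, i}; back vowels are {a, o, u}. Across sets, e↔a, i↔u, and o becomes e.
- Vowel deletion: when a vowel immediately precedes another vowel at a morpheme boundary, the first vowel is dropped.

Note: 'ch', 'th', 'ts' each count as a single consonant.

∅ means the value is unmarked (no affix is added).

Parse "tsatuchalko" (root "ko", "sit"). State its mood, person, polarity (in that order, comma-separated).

Segment: tse-ti-chel-ko.
mood: chel- → subjunctive.
person: ti- → 2nd person.
polarity: tse- → affirmative.

subjunctive, 2nd person, affirmative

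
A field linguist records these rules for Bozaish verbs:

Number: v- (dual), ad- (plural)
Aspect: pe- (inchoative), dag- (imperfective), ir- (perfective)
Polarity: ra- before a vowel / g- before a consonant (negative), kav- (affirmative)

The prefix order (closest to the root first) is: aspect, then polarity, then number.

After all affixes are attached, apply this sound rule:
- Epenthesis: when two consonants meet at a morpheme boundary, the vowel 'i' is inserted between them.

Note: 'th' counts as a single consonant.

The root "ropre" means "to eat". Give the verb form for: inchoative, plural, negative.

Attach aspect inchoative pe- → peropre.
Attach polarity negative g- (before consonant 'p') → gperopre.
Attach number plural ad- → adgperopre.
Apply epenthesis: adgperopre → adigiperopre.

adigiperopre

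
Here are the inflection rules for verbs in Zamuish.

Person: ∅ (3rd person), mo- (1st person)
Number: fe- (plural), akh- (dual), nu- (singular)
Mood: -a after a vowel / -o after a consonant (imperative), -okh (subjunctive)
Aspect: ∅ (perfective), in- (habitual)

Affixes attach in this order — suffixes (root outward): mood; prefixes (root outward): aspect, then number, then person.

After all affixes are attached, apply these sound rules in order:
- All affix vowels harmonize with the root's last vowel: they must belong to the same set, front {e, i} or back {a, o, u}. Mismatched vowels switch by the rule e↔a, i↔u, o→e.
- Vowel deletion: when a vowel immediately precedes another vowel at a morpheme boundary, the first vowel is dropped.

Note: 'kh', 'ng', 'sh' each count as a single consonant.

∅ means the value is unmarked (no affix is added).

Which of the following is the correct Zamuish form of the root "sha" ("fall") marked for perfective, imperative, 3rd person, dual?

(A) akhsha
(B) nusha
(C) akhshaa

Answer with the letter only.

aspect = perfective: zero marking, form stays sha.
Attach mood imperative -a (after vowel 'a') → shaa.
Attach number dual akh- → akhshaa.
person = 3rd person: zero marking, form stays akhshaa.
Vowel harmony: no change.
Apply vowel deletion: akhshaa → akhsha.
So the correct form is akhsha, option (A).
(C) akhshaa is wrong: it fails to apply the sound rule(s).
(B) nusha is wrong: it uses singular instead of dual for number.

A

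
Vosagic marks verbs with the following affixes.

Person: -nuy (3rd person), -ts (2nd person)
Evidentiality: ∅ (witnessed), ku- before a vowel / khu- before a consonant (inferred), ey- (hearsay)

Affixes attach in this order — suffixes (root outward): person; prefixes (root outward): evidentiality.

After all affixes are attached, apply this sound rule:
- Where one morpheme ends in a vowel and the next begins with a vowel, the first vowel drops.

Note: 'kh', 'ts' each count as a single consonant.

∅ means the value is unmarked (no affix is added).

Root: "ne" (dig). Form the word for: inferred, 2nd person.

Attach person 2nd person -ts → nets.
Attach evidentiality inferred khu- (before consonant 'n') → khunets.
Vowel deletion: no change.

khunets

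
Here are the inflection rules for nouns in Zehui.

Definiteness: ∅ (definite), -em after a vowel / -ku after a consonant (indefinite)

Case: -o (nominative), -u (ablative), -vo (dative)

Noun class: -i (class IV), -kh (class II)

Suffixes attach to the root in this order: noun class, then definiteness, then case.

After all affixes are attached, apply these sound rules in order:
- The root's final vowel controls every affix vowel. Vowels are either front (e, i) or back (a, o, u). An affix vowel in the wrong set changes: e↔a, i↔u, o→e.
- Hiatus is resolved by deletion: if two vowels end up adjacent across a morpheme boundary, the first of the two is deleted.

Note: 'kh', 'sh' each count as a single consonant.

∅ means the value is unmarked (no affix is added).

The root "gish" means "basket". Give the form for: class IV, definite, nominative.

gishe

Attach noun class class IV -i → gishi.
definiteness = definite: zero marking, form stays gishi.
Attach case nominative -o → gishio.
Apply vowel harmony: gishio → gishie.
Apply vowel deletion: gishie → gishe.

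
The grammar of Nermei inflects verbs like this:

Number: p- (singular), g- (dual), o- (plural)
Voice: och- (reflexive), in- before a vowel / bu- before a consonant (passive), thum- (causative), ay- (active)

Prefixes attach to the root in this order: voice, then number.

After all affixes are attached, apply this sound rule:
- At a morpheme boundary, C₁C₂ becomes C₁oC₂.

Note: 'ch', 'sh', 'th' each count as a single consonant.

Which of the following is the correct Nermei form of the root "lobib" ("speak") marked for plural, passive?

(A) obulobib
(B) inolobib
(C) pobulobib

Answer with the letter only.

A

Attach voice passive bu- (before consonant 'l') → bulobib.
Attach number plural o- → obulobib.
Epenthesis: no change.
So the correct form is obulobib, option (A).
(B) inolobib is wrong: it has the affixes in the wrong order.
(C) pobulobib is wrong: it uses singular instead of plural for number.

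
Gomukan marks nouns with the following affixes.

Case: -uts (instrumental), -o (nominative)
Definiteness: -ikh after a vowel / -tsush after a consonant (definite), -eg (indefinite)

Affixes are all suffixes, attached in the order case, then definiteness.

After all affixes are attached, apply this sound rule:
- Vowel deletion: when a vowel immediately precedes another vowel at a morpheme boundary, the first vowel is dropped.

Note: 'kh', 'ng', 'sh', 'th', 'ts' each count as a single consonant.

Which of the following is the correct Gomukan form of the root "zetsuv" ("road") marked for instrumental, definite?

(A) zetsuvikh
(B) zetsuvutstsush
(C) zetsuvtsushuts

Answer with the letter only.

Attach case instrumental -uts → zetsuvuts.
Attach definiteness definite -tsush (after consonant 'ts') → zetsuvutstsush.
Vowel deletion: no change.
So the correct form is zetsuvutstsush, option (B).
(C) zetsuvtsushuts is wrong: it has the affixes in the wrong order.
(A) zetsuvikh is wrong: it uses nominative instead of instrumental for case.

B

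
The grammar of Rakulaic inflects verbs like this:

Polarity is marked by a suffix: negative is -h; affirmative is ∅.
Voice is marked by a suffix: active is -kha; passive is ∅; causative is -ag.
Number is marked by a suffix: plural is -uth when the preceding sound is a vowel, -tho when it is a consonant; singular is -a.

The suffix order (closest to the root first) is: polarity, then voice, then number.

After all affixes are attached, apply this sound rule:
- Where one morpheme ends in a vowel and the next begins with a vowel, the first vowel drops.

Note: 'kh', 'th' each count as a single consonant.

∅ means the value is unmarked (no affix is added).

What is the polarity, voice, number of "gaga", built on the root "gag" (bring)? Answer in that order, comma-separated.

Segment: gag-a.
polarity: ∅ → affirmative.
voice: ∅ → passive.
number: -a → singular.

affirmative, passive, singular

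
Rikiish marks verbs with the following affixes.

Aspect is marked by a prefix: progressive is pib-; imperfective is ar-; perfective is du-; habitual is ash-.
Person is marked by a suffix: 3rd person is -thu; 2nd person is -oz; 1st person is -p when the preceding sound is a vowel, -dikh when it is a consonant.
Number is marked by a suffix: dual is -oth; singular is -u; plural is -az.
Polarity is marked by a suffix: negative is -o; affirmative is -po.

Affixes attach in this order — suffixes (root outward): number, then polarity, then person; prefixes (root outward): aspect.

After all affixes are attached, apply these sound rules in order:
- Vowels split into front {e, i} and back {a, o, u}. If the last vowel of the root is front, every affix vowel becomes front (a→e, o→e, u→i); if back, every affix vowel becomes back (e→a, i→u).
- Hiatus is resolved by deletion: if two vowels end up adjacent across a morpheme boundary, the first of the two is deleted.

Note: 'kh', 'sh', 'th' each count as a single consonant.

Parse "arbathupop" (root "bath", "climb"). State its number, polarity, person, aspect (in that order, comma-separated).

Segment: ar-bath-u-po-p.
number: -u → singular.
polarity: -po → affirmative.
person: -p/dikh → 1st person.
aspect: ar- → imperfective.

singular, affirmative, 1st person, imperfective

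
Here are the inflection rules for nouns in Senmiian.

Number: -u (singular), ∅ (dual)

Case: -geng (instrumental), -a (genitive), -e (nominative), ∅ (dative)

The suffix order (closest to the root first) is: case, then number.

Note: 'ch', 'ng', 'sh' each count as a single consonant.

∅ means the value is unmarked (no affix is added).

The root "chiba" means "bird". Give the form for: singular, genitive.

chibaau

Attach case genitive -a → chibaa.
Attach number singular -u → chibaau.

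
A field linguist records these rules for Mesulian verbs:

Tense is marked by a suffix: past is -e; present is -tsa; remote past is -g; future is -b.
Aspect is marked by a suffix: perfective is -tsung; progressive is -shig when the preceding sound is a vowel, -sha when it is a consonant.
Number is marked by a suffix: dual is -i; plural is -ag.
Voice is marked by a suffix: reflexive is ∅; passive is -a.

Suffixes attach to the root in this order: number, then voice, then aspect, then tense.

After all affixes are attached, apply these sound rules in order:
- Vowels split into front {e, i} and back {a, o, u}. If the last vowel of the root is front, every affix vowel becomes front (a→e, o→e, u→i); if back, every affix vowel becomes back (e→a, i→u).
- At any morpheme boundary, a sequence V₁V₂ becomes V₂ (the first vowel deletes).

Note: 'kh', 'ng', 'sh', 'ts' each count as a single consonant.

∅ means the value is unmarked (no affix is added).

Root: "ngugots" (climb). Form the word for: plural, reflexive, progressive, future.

ngugotsagshab

Attach number plural -ag → ngugotsag.
voice = reflexive: zero marking, form stays ngugotsag.
Attach aspect progressive -sha (after consonant 'g') → ngugotsagsha.
Attach tense future -b → ngugotsagshab.
Vowel harmony: no change.
Vowel deletion: no change.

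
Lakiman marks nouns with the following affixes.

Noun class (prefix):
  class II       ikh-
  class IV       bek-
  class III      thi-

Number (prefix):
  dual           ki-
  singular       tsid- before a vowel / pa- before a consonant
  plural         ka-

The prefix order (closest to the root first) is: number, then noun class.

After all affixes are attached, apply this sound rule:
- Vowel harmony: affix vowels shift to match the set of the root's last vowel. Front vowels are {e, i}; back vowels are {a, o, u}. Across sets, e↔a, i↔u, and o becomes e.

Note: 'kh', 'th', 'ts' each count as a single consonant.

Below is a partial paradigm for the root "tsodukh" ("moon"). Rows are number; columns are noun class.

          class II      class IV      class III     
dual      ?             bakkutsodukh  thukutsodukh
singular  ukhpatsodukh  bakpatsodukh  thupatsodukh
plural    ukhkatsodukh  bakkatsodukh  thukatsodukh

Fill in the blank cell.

Attach number dual ki- → kitsodukh.
Attach noun class class II ikh- → ikhkitsodukh.
Apply vowel harmony: ikhkitsodukh → ukhkutsodukh.

ukhkutsodukh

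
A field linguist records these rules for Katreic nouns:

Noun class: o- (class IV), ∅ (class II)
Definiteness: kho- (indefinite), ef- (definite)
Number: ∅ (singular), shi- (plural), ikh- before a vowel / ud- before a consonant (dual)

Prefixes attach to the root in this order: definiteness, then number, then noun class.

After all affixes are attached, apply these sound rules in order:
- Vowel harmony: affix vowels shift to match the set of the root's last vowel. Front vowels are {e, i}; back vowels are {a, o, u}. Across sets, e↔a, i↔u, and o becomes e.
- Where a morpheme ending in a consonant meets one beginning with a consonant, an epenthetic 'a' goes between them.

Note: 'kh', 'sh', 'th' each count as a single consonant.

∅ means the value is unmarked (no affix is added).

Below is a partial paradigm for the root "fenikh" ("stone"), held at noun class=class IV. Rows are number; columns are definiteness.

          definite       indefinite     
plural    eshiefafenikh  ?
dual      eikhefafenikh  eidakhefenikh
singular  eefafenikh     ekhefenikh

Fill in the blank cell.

Attach definiteness indefinite kho- → khofenikh.
Attach number plural shi- → shikhofenikh.
Attach noun class class IV o- → oshikhofenikh.
Apply vowel harmony: oshikhofenikh → eshikhefenikh.
Epenthesis: no change.

eshikhefenikh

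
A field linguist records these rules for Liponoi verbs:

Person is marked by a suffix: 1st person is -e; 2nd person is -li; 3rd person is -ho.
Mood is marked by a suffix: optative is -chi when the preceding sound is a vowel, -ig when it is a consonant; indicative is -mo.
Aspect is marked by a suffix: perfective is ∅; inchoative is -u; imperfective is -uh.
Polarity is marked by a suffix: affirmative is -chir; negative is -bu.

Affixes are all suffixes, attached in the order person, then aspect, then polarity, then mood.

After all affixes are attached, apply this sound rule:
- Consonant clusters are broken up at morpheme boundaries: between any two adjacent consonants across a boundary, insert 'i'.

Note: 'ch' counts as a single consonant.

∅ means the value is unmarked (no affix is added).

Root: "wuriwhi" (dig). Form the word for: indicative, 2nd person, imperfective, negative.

wuriwhiliuhibumo

Attach person 2nd person -li → wuriwhili.
Attach aspect imperfective -uh → wuriwhiliuh.
Attach polarity negative -bu → wuriwhiliuhbu.
Attach mood indicative -mo → wuriwhiliuhbumo.
Apply epenthesis: wuriwhiliuhbumo → wuriwhiliuhibumo.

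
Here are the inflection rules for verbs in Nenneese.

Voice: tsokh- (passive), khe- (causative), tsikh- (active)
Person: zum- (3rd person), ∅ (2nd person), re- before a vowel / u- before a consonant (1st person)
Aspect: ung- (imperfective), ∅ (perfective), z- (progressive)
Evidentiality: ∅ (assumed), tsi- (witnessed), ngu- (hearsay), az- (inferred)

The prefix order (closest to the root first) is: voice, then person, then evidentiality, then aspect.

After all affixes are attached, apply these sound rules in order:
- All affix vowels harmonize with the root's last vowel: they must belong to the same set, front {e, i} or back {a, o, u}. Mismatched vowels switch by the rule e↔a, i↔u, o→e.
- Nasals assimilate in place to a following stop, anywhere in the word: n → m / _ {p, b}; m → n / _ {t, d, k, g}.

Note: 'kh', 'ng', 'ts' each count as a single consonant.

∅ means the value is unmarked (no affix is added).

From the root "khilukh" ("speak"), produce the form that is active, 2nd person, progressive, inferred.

zaztsukhkhilukh

Attach voice active tsikh- → tsikhkhilukh.
person = 2nd person: zero marking, form stays tsikhkhilukh.
Attach evidentiality inferred az- → aztsikhkhilukh.
Attach aspect progressive z- → zaztsikhkhilukh.
Apply vowel harmony: zaztsikhkhilukh → zaztsukhkhilukh.
Nasal assimilation: no change.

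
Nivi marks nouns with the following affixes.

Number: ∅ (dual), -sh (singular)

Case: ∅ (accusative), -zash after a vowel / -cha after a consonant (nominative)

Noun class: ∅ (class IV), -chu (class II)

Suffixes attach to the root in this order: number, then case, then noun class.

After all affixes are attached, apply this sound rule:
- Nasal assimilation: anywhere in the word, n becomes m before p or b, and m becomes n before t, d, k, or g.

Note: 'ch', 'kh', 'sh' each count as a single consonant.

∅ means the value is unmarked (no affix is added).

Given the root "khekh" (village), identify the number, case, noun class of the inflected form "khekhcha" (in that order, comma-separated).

Segment: khekh-cha.
number: ∅ → dual.
case: -zash/cha → nominative.
noun class: ∅ → class IV.

dual, nominative, class IV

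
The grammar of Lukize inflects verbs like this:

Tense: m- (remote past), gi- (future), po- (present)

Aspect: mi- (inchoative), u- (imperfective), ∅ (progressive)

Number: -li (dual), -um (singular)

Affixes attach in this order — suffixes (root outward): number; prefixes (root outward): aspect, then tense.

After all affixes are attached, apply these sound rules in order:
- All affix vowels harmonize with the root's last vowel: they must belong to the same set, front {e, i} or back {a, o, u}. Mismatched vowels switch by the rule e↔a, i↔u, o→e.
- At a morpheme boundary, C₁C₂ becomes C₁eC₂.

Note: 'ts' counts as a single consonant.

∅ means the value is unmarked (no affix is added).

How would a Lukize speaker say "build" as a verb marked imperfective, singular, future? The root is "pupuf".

Attach aspect imperfective u- → upupuf.
Attach number singular -um → upupufum.
Attach tense future gi- → giupupufum.
Apply vowel harmony: giupupufum → guupupufum.
Epenthesis: no change.

guupupufum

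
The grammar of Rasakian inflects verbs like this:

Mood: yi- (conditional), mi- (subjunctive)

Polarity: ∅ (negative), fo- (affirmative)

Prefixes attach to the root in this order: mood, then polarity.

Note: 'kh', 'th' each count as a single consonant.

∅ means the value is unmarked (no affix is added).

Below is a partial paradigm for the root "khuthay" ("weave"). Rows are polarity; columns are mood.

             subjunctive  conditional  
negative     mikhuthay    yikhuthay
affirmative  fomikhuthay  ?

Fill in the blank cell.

Attach mood conditional yi- → yikhuthay.
Attach polarity affirmative fo- → foyikhuthay.

foyikhuthay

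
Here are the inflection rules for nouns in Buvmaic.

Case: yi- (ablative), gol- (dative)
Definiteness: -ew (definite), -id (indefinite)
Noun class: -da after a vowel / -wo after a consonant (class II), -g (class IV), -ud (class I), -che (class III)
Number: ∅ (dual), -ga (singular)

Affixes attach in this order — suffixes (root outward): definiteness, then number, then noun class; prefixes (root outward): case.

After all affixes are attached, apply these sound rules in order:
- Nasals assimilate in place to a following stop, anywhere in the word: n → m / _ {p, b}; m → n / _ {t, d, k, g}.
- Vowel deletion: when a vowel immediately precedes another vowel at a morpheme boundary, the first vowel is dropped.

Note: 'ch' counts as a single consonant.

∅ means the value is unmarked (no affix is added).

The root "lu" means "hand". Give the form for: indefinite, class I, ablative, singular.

yilidgud

Attach definiteness indefinite -id → luid.
Attach case ablative yi- → yiluid.
Attach number singular -ga → yiluidga.
Attach noun class class I -ud → yiluidgaud.
Nasal assimilation: no change.
Apply vowel deletion: yiluidgaud → yilidgud.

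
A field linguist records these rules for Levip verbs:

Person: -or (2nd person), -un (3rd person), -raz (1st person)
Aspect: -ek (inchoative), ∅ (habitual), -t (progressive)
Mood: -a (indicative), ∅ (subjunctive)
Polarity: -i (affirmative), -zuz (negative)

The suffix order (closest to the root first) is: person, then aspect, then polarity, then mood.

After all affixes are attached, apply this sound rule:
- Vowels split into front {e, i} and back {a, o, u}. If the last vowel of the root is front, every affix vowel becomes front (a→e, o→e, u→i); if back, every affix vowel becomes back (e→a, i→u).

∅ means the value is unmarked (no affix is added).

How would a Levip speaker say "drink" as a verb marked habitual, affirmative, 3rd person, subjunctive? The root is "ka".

kaunu

Attach person 3rd person -un → kaun.
aspect = habitual: zero marking, form stays kaun.
Attach polarity affirmative -i → kauni.
mood = subjunctive: zero marking, form stays kauni.
Apply vowel harmony: kauni → kaunu.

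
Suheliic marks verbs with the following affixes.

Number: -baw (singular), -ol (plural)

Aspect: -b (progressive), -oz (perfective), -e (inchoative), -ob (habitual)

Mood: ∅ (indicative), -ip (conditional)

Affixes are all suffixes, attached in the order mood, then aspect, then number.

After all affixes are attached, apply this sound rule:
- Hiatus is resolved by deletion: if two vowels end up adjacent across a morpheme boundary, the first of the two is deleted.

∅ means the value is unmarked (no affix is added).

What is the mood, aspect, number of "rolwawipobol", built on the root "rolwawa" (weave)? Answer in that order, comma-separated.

conditional, habitual, plural

Segment: rolwawa-ip-ob-ol.
mood: -ip → conditional.
aspect: -ob → habitual.
number: -ol → plural.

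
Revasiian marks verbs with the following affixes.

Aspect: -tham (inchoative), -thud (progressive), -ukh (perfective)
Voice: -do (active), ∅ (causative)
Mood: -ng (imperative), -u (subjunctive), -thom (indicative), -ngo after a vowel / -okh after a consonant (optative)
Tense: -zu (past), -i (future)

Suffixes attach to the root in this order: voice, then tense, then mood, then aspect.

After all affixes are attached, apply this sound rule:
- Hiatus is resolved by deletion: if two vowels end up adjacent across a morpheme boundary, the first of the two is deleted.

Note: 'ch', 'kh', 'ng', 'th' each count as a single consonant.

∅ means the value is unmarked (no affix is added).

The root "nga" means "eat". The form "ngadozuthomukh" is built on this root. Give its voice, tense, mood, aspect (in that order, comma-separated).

active, past, indicative, perfective

Segment: nga-do-zu-thom-ukh.
voice: -do → active.
tense: -zu → past.
mood: -thom → indicative.
aspect: -ukh → perfective.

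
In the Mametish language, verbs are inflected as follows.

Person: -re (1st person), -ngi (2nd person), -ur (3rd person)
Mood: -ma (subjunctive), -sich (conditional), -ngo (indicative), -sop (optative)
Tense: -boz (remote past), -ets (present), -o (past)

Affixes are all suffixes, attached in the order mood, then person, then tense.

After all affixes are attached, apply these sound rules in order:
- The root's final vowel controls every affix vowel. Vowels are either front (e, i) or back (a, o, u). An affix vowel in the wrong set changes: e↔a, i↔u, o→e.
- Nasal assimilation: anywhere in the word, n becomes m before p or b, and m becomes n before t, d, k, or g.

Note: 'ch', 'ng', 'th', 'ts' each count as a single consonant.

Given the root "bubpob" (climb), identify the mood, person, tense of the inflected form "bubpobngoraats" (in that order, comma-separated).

Segment: bubpob-ngo-re-ets.
mood: -ngo → indicative.
person: -re → 1st person.
tense: -ets → present.

indicative, 1st person, present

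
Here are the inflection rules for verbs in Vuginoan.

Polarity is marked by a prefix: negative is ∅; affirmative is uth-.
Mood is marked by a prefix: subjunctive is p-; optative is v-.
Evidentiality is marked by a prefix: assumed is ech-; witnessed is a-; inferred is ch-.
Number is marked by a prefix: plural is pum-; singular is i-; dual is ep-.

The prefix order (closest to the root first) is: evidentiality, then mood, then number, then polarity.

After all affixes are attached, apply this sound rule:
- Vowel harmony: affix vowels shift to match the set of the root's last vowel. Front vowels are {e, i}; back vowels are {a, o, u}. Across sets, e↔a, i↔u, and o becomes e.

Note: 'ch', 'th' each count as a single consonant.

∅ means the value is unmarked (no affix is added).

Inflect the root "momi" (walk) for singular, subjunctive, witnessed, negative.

ipemomi

Attach evidentiality witnessed a- → amomi.
Attach mood subjunctive p- → pamomi.
Attach number singular i- → ipamomi.
polarity = negative: zero marking, form stays ipamomi.
Apply vowel harmony: ipamomi → ipemomi.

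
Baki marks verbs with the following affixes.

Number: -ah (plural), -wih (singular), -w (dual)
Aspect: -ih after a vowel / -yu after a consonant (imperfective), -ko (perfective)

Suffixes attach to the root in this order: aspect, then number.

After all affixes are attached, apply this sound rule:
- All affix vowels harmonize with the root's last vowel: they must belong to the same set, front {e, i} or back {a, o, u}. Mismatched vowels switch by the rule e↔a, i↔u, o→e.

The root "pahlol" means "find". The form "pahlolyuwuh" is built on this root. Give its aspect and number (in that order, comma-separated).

Segment: pahlol-yu-wih.
aspect: -ih/yu → imperfective.
number: -wih → singular.

imperfective, singular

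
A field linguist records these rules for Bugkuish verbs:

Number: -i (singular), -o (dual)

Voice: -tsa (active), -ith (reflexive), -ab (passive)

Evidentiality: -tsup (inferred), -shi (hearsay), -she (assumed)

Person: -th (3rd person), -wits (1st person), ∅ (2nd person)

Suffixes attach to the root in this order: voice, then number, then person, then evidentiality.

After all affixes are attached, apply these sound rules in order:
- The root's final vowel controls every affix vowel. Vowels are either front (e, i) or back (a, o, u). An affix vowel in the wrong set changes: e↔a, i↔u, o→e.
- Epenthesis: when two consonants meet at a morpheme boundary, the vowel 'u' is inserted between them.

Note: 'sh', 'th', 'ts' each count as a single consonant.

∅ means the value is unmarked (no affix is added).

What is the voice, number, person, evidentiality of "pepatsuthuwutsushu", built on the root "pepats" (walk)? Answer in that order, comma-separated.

Segment: pepats-ith-i-wits-shi.
voice: -ith → reflexive.
number: -i → singular.
person: -wits → 1st person.
evidentiality: -shi → hearsay.

reflexive, singular, 1st person, hearsay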